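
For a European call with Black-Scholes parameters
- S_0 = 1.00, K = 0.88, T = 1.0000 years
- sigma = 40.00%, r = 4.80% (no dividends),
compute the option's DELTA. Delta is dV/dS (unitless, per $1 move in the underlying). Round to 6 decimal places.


Answer: Delta = 0.738778

Derivation:
d1 = 0.6395834288; d2 = 0.2395834288
phi(d1) = 0.3251489108; exp(-qT) = 1.0000000000; exp(-rT) = 0.9531337871
N(d1) = 0.7387782707
Delta = exp(-qT) * N(d1) = 1.0000000000 * 0.7387782707 = 0.738778


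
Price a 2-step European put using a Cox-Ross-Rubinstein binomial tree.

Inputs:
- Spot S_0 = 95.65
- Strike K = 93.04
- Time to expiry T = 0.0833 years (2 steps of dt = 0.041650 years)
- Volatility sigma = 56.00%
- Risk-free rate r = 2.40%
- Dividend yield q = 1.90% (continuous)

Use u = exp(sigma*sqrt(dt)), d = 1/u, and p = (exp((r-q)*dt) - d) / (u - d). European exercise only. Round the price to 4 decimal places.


Answer: Price = V(0,0) = 4.7050

Derivation:
dt = T/N = 0.041650
u = exp(sigma*sqrt(dt)) = 1.121073; d = 1/u = 0.892002
p = (exp((r-q)*dt) - d) / (u - d) = 0.472369
Discount per step: exp(-r*dt) = 0.999001
Stock lattice S(k, i) with i counting down-moves:
  k=0: S(0,0) = 95.6500
  k=1: S(1,0) = 107.2307; S(1,1) = 85.3200
  k=2: S(2,0) = 120.2135; S(2,1) = 95.6500; S(2,2) = 76.1056
Terminal payoffs V(N, i) = max(K - S_T, 0):
  V(2,0) = 0.000000; V(2,1) = 0.000000; V(2,2) = 16.934360
Backward induction: V(k, i) = exp(-r*dt) * [p * V(k+1, i) + (1-p) * V(k+1, i+1)].
  V(1,0) = exp(-r*dt) * [p*0.000000 + (1-p)*0.000000] = 0.000000
  V(1,1) = exp(-r*dt) * [p*0.000000 + (1-p)*16.934360] = 8.926173
  V(0,0) = exp(-r*dt) * [p*0.000000 + (1-p)*8.926173] = 4.705024


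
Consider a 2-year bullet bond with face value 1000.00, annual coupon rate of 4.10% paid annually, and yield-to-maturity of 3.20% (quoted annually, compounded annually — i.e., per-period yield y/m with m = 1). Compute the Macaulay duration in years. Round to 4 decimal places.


Answer: Macaulay duration = 1.9609 years

Derivation:
Coupon per period c = face * coupon_rate / m = 41.000000
Periods per year m = 1; per-period yield y/m = 0.032000
Number of cashflows N = 2
Cashflows (t years, CF_t, discount factor 1/(1+y/m)^(m*t), PV):
  t = 1.0000: CF_t = 41.000000, DF = 0.968992, PV = 39.728682
  t = 2.0000: CF_t = 1041.000000, DF = 0.938946, PV = 977.442762
Price P = sum_t PV_t = 1017.171444
Macaulay numerator sum_t t * PV_t:
  t * PV_t at t = 1.0000: 39.728682
  t * PV_t at t = 2.0000: 1954.885524
Macaulay duration D = (sum_t t * PV_t) / P = 1994.614206 / 1017.171444 = 1.960942


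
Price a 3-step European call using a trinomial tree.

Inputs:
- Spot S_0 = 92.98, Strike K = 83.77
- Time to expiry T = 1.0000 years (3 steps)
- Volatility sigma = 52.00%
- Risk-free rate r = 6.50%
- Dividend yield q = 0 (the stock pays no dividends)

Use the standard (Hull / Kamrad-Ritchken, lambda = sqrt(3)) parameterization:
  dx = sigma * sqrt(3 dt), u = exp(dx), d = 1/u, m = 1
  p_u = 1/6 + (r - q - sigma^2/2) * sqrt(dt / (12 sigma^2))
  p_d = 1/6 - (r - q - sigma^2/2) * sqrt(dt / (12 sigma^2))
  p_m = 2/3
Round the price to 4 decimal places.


dt = T/N = 0.333333; dx = sigma*sqrt(3*dt) = 0.520000
u = exp(dx) = 1.682028; d = 1/u = 0.594521
p_u = 0.144167, p_m = 0.666667, p_d = 0.189167
Discount per step: exp(-r*dt) = 0.978566
Stock lattice S(k, j) with j the centered position index:
  k=0: S(0,+0) = 92.9800
  k=1: S(1,-1) = 55.2785; S(1,+0) = 92.9800; S(1,+1) = 156.3949
  k=2: S(2,-2) = 32.8642; S(2,-1) = 55.2785; S(2,+0) = 92.9800; S(2,+1) = 156.3949; S(2,+2) = 263.0606
  k=3: S(3,-3) = 19.5385; S(3,-2) = 32.8642; S(3,-1) = 55.2785; S(3,+0) = 92.9800; S(3,+1) = 156.3949; S(3,+2) = 263.0606; S(3,+3) = 442.4752
Terminal payoffs V(N, j) = max(S_T - K, 0):
  V(3,-3) = 0.000000; V(3,-2) = 0.000000; V(3,-1) = 0.000000; V(3,+0) = 9.210000; V(3,+1) = 72.624931; V(3,+2) = 179.290598; V(3,+3) = 358.705199
Backward induction: V(k, j) = exp(-r*dt) * [p_u * V(k+1, j+1) + p_m * V(k+1, j) + p_d * V(k+1, j-1)]
  V(2,-2) = exp(-r*dt) * [p_u*0.000000 + p_m*0.000000 + p_d*0.000000] = 0.000000
  V(2,-1) = exp(-r*dt) * [p_u*9.210000 + p_m*0.000000 + p_d*0.000000] = 1.299316
  V(2,+0) = exp(-r*dt) * [p_u*72.624931 + p_m*9.210000 + p_d*0.000000] = 16.254080
  V(2,+1) = exp(-r*dt) * [p_u*179.290598 + p_m*72.624931 + p_d*9.210000] = 74.377477
  V(2,+2) = exp(-r*dt) * [p_u*358.705199 + p_m*179.290598 + p_d*72.624931] = 181.013851
  V(1,-1) = exp(-r*dt) * [p_u*16.254080 + p_m*1.299316 + p_d*0.000000] = 3.140716
  V(1,+0) = exp(-r*dt) * [p_u*74.377477 + p_m*16.254080 + p_d*1.299316] = 21.337242
  V(1,+1) = exp(-r*dt) * [p_u*181.013851 + p_m*74.377477 + p_d*16.254080] = 77.067854
  V(0,+0) = exp(-r*dt) * [p_u*77.067854 + p_m*21.337242 + p_d*3.140716] = 25.373797

Answer: Price = V(0,0) = 25.3738


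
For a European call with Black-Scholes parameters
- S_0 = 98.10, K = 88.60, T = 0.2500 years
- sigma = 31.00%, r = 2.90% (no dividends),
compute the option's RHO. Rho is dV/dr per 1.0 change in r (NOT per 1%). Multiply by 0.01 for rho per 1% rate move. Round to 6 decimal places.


d1 = 0.7814065094; d2 = 0.6264065094
phi(d1) = 0.2939820407; exp(-qT) = 1.0000000000; exp(-rT) = 0.9927762179
N(d2) = 0.7344758295
Rho = K*T*exp(-rT)*N(d2) = 88.6000 * 0.2500 * 0.9927762179 * 0.7344758295 = 16.151119

Answer: Rho = 16.151119


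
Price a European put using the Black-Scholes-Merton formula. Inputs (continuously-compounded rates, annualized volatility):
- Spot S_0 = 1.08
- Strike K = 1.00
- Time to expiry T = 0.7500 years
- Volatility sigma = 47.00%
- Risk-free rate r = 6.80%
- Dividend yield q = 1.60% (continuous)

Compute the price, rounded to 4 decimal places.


Answer: Price = 0.1107

Derivation:
d1 = (ln(S/K) + (r - q + 0.5*sigma^2) * T) / (sigma * sqrt(T)) = 0.48841018
d2 = d1 - sigma * sqrt(T) = 0.08137824
exp(-rT) = 0.95027867; exp(-qT) = 0.98807171
P = K * exp(-rT) * N(-d2) - S_0 * exp(-qT) * N(-d1)
N(-d1) = 0.31262967; N(-d2) = 0.46757058
P = 1.0000 * 0.95027867 * 0.46757058 - 1.0800 * 0.98807171 * 0.31262967 = 0.1107


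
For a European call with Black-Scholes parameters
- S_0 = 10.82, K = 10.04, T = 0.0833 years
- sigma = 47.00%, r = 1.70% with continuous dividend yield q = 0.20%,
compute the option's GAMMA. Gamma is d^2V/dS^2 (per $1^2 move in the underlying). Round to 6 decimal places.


d1 = 0.6285959019; d2 = 0.4929457269
phi(d1) = 0.3274221582; exp(-qT) = 0.9998334139; exp(-rT) = 0.9985849022
Gamma = exp(-qT) * phi(d1) / (S * sigma * sqrt(T)) = 0.9998334139 * 0.3274221582 / (10.8200 * 0.4700 * 0.2886173938) = 0.223043

Answer: Gamma = 0.223043


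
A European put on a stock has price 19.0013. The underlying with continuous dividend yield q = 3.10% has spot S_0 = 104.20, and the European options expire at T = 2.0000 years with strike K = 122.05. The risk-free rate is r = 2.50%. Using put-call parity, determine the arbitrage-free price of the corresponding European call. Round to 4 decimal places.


Put-call parity: C - P = S_0 * exp(-qT) - K * exp(-rT).
S_0 * exp(-qT) = 104.2000 * 0.93988289 = 97.93579680
K * exp(-rT) = 122.0500 * 0.95122942 = 116.09755126
C = P + S*exp(-qT) - K*exp(-rT)
C = 19.0013 + 97.93579680 - 116.09755126 = 0.8395

Answer: Call price = 0.8395


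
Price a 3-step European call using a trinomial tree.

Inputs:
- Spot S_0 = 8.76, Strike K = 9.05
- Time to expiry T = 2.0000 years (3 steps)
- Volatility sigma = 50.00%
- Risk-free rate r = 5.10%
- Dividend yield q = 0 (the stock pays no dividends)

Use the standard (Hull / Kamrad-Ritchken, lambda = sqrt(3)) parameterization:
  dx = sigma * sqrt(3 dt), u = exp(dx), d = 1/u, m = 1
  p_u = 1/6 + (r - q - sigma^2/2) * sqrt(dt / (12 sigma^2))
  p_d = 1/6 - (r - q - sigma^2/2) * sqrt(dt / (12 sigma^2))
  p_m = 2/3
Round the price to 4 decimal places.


Answer: Price = V(0,0) = 2.4443

Derivation:
dt = T/N = 0.666667; dx = sigma*sqrt(3*dt) = 0.707107
u = exp(dx) = 2.028115; d = 1/u = 0.493069
p_u = 0.131783, p_m = 0.666667, p_d = 0.201551
Discount per step: exp(-r*dt) = 0.966572
Stock lattice S(k, j) with j the centered position index:
  k=0: S(0,+0) = 8.7600
  k=1: S(1,-1) = 4.3193; S(1,+0) = 8.7600; S(1,+1) = 17.7663
  k=2: S(2,-2) = 2.1297; S(2,-1) = 4.3193; S(2,+0) = 8.7600; S(2,+1) = 17.7663; S(2,+2) = 36.0321
  k=3: S(3,-3) = 1.0501; S(3,-2) = 2.1297; S(3,-1) = 4.3193; S(3,+0) = 8.7600; S(3,+1) = 17.7663; S(3,+2) = 36.0321; S(3,+3) = 73.0772
Terminal payoffs V(N, j) = max(S_T - K, 0):
  V(3,-3) = 0.000000; V(3,-2) = 0.000000; V(3,-1) = 0.000000; V(3,+0) = 0.000000; V(3,+1) = 8.716287; V(3,+2) = 26.982073; V(3,+3) = 64.027188
Backward induction: V(k, j) = exp(-r*dt) * [p_u * V(k+1, j+1) + p_m * V(k+1, j) + p_d * V(k+1, j-1)]
  V(2,-2) = exp(-r*dt) * [p_u*0.000000 + p_m*0.000000 + p_d*0.000000] = 0.000000
  V(2,-1) = exp(-r*dt) * [p_u*0.000000 + p_m*0.000000 + p_d*0.000000] = 0.000000
  V(2,+0) = exp(-r*dt) * [p_u*8.716287 + p_m*0.000000 + p_d*0.000000] = 1.110258
  V(2,+1) = exp(-r*dt) * [p_u*26.982073 + p_m*8.716287 + p_d*0.000000] = 9.053517
  V(2,+2) = exp(-r*dt) * [p_u*64.027188 + p_m*26.982073 + p_d*8.716287] = 27.240401
  V(1,-1) = exp(-r*dt) * [p_u*1.110258 + p_m*0.000000 + p_d*0.000000] = 0.141422
  V(1,+0) = exp(-r*dt) * [p_u*9.053517 + p_m*1.110258 + p_d*0.000000] = 1.868643
  V(1,+1) = exp(-r*dt) * [p_u*27.240401 + p_m*9.053517 + p_d*1.110258] = 9.520020
  V(0,+0) = exp(-r*dt) * [p_u*9.520020 + p_m*1.868643 + p_d*0.141422] = 2.444305


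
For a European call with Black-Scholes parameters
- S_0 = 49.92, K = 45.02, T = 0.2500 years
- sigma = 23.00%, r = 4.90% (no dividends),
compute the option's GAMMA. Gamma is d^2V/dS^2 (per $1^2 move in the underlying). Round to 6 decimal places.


d1 = 1.0624120746; d2 = 0.9474120746
phi(d1) = 0.2268881211; exp(-qT) = 1.0000000000; exp(-rT) = 0.9878247258
Gamma = exp(-qT) * phi(d1) / (S * sigma * sqrt(T)) = 1.0000000000 * 0.2268881211 / (49.9200 * 0.2300 * 0.5000000000) = 0.039522

Answer: Gamma = 0.039522


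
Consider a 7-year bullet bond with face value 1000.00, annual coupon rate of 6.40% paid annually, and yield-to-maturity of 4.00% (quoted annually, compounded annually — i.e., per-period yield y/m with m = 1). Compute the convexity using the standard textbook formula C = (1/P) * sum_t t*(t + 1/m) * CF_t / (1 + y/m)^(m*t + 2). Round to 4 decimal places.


Coupon per period c = face * coupon_rate / m = 64.000000
Periods per year m = 1; per-period yield y/m = 0.040000
Number of cashflows N = 7
Cashflows (t years, CF_t, discount factor 1/(1+y/m)^(m*t), PV):
  t = 1.0000: CF_t = 64.000000, DF = 0.961538, PV = 61.538462
  t = 2.0000: CF_t = 64.000000, DF = 0.924556, PV = 59.171598
  t = 3.0000: CF_t = 64.000000, DF = 0.888996, PV = 56.895767
  t = 4.0000: CF_t = 64.000000, DF = 0.854804, PV = 54.707468
  t = 5.0000: CF_t = 64.000000, DF = 0.821927, PV = 52.603335
  t = 6.0000: CF_t = 64.000000, DF = 0.790315, PV = 50.580130
  t = 7.0000: CF_t = 1064.000000, DF = 0.759918, PV = 808.552553
Price P = sum_t PV_t = 1144.049312
Convexity numerator sum_t t*(t + 1/m) * CF_t / (1+y/m)^(m*t + 2):
  t = 1.0000: term = 113.791534
  t = 2.0000: term = 328.244809
  t = 3.0000: term = 631.240018
  t = 4.0000: term = 1011.602593
  t = 5.0000: term = 1459.042201
  t = 6.0000: term = 1964.095271
  t = 7.0000: term = 41862.928053
Convexity = (1/P) * sum = 47370.944479 / 1144.049312 = 41.406383

Answer: Convexity = 41.4064


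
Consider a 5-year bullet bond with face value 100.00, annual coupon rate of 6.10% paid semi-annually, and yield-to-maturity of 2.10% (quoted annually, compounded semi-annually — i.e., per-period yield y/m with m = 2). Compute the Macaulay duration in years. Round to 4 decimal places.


Answer: Macaulay duration = 4.4443 years

Derivation:
Coupon per period c = face * coupon_rate / m = 3.050000
Periods per year m = 2; per-period yield y/m = 0.010500
Number of cashflows N = 10
Cashflows (t years, CF_t, discount factor 1/(1+y/m)^(m*t), PV):
  t = 0.5000: CF_t = 3.050000, DF = 0.989609, PV = 3.018308
  t = 1.0000: CF_t = 3.050000, DF = 0.979326, PV = 2.986945
  t = 1.5000: CF_t = 3.050000, DF = 0.969150, PV = 2.955908
  t = 2.0000: CF_t = 3.050000, DF = 0.959080, PV = 2.925193
  t = 2.5000: CF_t = 3.050000, DF = 0.949114, PV = 2.894798
  t = 3.0000: CF_t = 3.050000, DF = 0.939252, PV = 2.864718
  t = 3.5000: CF_t = 3.050000, DF = 0.929492, PV = 2.834951
  t = 4.0000: CF_t = 3.050000, DF = 0.919834, PV = 2.805494
  t = 4.5000: CF_t = 3.050000, DF = 0.910276, PV = 2.776342
  t = 5.0000: CF_t = 103.050000, DF = 0.900818, PV = 92.829245
Price P = sum_t PV_t = 118.891902
Macaulay numerator sum_t t * PV_t:
  t * PV_t at t = 0.5000: 1.509154
  t * PV_t at t = 1.0000: 2.986945
  t * PV_t at t = 1.5000: 4.433862
  t * PV_t at t = 2.0000: 5.850387
  t * PV_t at t = 2.5000: 7.236995
  t * PV_t at t = 3.0000: 8.594155
  t * PV_t at t = 3.5000: 9.922330
  t * PV_t at t = 4.0000: 11.221975
  t * PV_t at t = 4.5000: 12.493539
  t * PV_t at t = 5.0000: 464.146224
Macaulay duration D = (sum_t t * PV_t) / P = 528.395565 / 118.891902 = 4.444336


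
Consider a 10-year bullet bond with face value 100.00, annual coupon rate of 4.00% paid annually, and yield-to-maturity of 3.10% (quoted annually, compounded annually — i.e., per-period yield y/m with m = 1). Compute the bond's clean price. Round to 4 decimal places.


Answer: Price = 107.6382

Derivation:
Coupon per period c = face * coupon_rate / m = 4.000000
Periods per year m = 1; per-period yield y/m = 0.031000
Number of cashflows N = 10
Cashflows (t years, CF_t, discount factor 1/(1+y/m)^(m*t), PV):
  t = 1.0000: CF_t = 4.000000, DF = 0.969932, PV = 3.879728
  t = 2.0000: CF_t = 4.000000, DF = 0.940768, PV = 3.763073
  t = 3.0000: CF_t = 4.000000, DF = 0.912481, PV = 3.649925
  t = 4.0000: CF_t = 4.000000, DF = 0.885045, PV = 3.540180
  t = 5.0000: CF_t = 4.000000, DF = 0.858434, PV = 3.433734
  t = 6.0000: CF_t = 4.000000, DF = 0.832622, PV = 3.330489
  t = 7.0000: CF_t = 4.000000, DF = 0.807587, PV = 3.230348
  t = 8.0000: CF_t = 4.000000, DF = 0.783305, PV = 3.133218
  t = 9.0000: CF_t = 4.000000, DF = 0.759752, PV = 3.039009
  t = 10.0000: CF_t = 104.000000, DF = 0.736908, PV = 76.638445
Price P = sum_t PV_t = 107.638151


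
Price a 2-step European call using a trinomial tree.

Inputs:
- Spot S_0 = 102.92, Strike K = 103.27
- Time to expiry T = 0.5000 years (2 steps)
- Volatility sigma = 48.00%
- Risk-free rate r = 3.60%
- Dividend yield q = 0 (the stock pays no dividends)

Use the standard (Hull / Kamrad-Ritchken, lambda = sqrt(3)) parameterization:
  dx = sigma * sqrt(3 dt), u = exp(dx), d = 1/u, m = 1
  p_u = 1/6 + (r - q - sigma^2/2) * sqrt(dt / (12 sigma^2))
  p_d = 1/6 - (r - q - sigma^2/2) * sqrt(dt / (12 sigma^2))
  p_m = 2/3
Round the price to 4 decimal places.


Answer: Price = V(0,0) = 12.5254

Derivation:
dt = T/N = 0.250000; dx = sigma*sqrt(3*dt) = 0.415692
u = exp(dx) = 1.515419; d = 1/u = 0.659883
p_u = 0.142851, p_m = 0.666667, p_d = 0.190482
Discount per step: exp(-r*dt) = 0.991040
Stock lattice S(k, j) with j the centered position index:
  k=0: S(0,+0) = 102.9200
  k=1: S(1,-1) = 67.9152; S(1,+0) = 102.9200; S(1,+1) = 155.9670
  k=2: S(2,-2) = 44.8161; S(2,-1) = 67.9152; S(2,+0) = 102.9200; S(2,+1) = 155.9670; S(2,+2) = 236.3553
Terminal payoffs V(N, j) = max(S_T - K, 0):
  V(2,-2) = 0.000000; V(2,-1) = 0.000000; V(2,+0) = 0.000000; V(2,+1) = 52.696959; V(2,+2) = 133.085346
Backward induction: V(k, j) = exp(-r*dt) * [p_u * V(k+1, j+1) + p_m * V(k+1, j) + p_d * V(k+1, j-1)]
  V(1,-1) = exp(-r*dt) * [p_u*0.000000 + p_m*0.000000 + p_d*0.000000] = 0.000000
  V(1,+0) = exp(-r*dt) * [p_u*52.696959 + p_m*0.000000 + p_d*0.000000] = 7.460365
  V(1,+1) = exp(-r*dt) * [p_u*133.085346 + p_m*52.696959 + p_d*0.000000] = 53.657578
  V(0,+0) = exp(-r*dt) * [p_u*53.657578 + p_m*7.460365 + p_d*0.000000] = 12.525377


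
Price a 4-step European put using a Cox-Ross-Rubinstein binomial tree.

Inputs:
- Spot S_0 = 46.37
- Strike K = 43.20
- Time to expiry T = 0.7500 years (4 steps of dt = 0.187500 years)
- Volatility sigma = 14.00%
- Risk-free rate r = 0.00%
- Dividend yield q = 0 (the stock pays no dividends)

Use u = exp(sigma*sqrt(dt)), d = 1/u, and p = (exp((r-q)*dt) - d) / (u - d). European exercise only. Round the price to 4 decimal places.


Answer: Price = V(0,0) = 1.0432

Derivation:
dt = T/N = 0.187500
u = exp(sigma*sqrt(dt)) = 1.062497; d = 1/u = 0.941179
p = (exp((r-q)*dt) - d) / (u - d) = 0.484849
Discount per step: exp(-r*dt) = 1.000000
Stock lattice S(k, i) with i counting down-moves:
  k=0: S(0,0) = 46.3700
  k=1: S(1,0) = 49.2680; S(1,1) = 43.6425
  k=2: S(2,0) = 52.3471; S(2,1) = 46.3700; S(2,2) = 41.0754
  k=3: S(3,0) = 55.6186; S(3,1) = 49.2680; S(3,2) = 43.6425; S(3,3) = 38.6593
  k=4: S(4,0) = 59.0946; S(4,1) = 52.3471; S(4,2) = 46.3700; S(4,3) = 41.0754; S(4,4) = 36.3853
Terminal payoffs V(N, i) = max(K - S_T, 0):
  V(4,0) = 0.000000; V(4,1) = 0.000000; V(4,2) = 0.000000; V(4,3) = 2.124611; V(4,4) = 6.814673
Backward induction: V(k, i) = exp(-r*dt) * [p * V(k+1, i) + (1-p) * V(k+1, i+1)].
  V(3,0) = exp(-r*dt) * [p*0.000000 + (1-p)*0.000000] = 0.000000
  V(3,1) = exp(-r*dt) * [p*0.000000 + (1-p)*0.000000] = 0.000000
  V(3,2) = exp(-r*dt) * [p*0.000000 + (1-p)*2.124611] = 1.094495
  V(3,3) = exp(-r*dt) * [p*2.124611 + (1-p)*6.814673] = 4.540700
  V(2,0) = exp(-r*dt) * [p*0.000000 + (1-p)*0.000000] = 0.000000
  V(2,1) = exp(-r*dt) * [p*0.000000 + (1-p)*1.094495] = 0.563830
  V(2,2) = exp(-r*dt) * [p*1.094495 + (1-p)*4.540700] = 2.869810
  V(1,0) = exp(-r*dt) * [p*0.000000 + (1-p)*0.563830] = 0.290457
  V(1,1) = exp(-r*dt) * [p*0.563830 + (1-p)*2.869810] = 1.751758
  V(0,0) = exp(-r*dt) * [p*0.290457 + (1-p)*1.751758] = 1.043247


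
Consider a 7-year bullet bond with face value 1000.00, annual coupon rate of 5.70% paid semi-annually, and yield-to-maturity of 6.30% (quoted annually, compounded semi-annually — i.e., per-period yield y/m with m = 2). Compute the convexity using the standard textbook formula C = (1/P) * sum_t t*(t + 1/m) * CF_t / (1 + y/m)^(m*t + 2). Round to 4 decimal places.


Coupon per period c = face * coupon_rate / m = 28.500000
Periods per year m = 2; per-period yield y/m = 0.031500
Number of cashflows N = 14
Cashflows (t years, CF_t, discount factor 1/(1+y/m)^(m*t), PV):
  t = 0.5000: CF_t = 28.500000, DF = 0.969462, PV = 27.629666
  t = 1.0000: CF_t = 28.500000, DF = 0.939856, PV = 26.785909
  t = 1.5000: CF_t = 28.500000, DF = 0.911155, PV = 25.967920
  t = 2.0000: CF_t = 28.500000, DF = 0.883330, PV = 25.174910
  t = 2.5000: CF_t = 28.500000, DF = 0.856355, PV = 24.406118
  t = 3.0000: CF_t = 28.500000, DF = 0.830204, PV = 23.660802
  t = 3.5000: CF_t = 28.500000, DF = 0.804851, PV = 22.938247
  t = 4.0000: CF_t = 28.500000, DF = 0.780272, PV = 22.237758
  t = 4.5000: CF_t = 28.500000, DF = 0.756444, PV = 21.558660
  t = 5.0000: CF_t = 28.500000, DF = 0.733344, PV = 20.900301
  t = 5.5000: CF_t = 28.500000, DF = 0.710949, PV = 20.262046
  t = 6.0000: CF_t = 28.500000, DF = 0.689238, PV = 19.643283
  t = 6.5000: CF_t = 28.500000, DF = 0.668190, PV = 19.043415
  t = 7.0000: CF_t = 1028.500000, DF = 0.647785, PV = 666.246658
Price P = sum_t PV_t = 966.455694
Convexity numerator sum_t t*(t + 1/m) * CF_t / (1+y/m)^(m*t + 2):
  t = 0.5000: term = 12.983960
  t = 1.0000: term = 37.762365
  t = 1.5000: term = 73.218353
  t = 2.0000: term = 118.304011
  t = 2.5000: term = 172.036856
  t = 3.0000: term = 233.496460
  t = 3.5000: term = 301.821244
  t = 4.0000: term = 376.205415
  t = 4.5000: term = 455.896043
  t = 5.0000: term = 540.190281
  t = 5.5000: term = 628.432707
  t = 6.0000: term = 720.012796
  t = 6.5000: term = 814.362510
  t = 7.0000: term = 32874.252192
Convexity = (1/P) * sum = 37358.975193 / 966.455694 = 38.655652

Answer: Convexity = 38.6557


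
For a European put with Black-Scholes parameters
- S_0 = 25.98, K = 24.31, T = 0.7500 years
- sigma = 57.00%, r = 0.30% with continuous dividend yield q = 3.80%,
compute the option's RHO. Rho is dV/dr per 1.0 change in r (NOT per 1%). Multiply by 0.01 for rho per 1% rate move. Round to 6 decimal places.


d1 = 0.3282321828; d2 = -0.1654022974
phi(d1) = 0.3780205514; exp(-qT) = 0.9719022941; exp(-rT) = 0.9977525294
N(-d2) = 0.5656863272
Rho = -K*T*exp(-rT)*N(-d2) = -24.3100 * 0.7500 * 0.9977525294 * 0.5656863272 = -10.290696

Answer: Rho = -10.290696


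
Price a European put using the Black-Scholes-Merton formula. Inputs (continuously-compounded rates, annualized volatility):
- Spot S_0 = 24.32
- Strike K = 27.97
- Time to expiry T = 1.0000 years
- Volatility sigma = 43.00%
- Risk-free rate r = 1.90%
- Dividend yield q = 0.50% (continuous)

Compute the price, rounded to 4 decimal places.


d1 = (ln(S/K) + (r - q + 0.5*sigma^2) * T) / (sigma * sqrt(T)) = -0.07763593
d2 = d1 - sigma * sqrt(T) = -0.50763593
exp(-rT) = 0.98117936; exp(-qT) = 0.99501248
P = K * exp(-rT) * N(-d2) - S_0 * exp(-qT) * N(-d1)
N(-d1) = 0.53094117; N(-d2) = 0.69414566
P = 27.9700 * 0.98117936 * 0.69414566 - 24.3200 * 0.99501248 * 0.53094117 = 6.2018

Answer: Price = 6.2018


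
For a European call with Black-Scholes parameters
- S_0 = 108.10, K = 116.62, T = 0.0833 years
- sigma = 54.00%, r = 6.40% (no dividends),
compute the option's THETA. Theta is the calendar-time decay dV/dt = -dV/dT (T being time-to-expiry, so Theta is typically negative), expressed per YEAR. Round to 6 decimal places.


Answer: Theta = -39.821274

Derivation:
d1 = -0.3746323398; d2 = -0.5304857324
phi(d1) = 0.3719063409; exp(-qT) = 1.0000000000; exp(-rT) = 0.9946829856
Theta = -S*exp(-qT)*phi(d1)*sigma/(2*sqrt(T)) - r*K*exp(-rT)*N(d2) + q*S*exp(-qT)*N(d1)
N(d1) = 0.3539669591; N(d2) = 0.2978875993; sqrt(T) = 0.2886173938
Term 1 = -108.1000 * 1.0000000000 * 0.3719063409 * 0.5400 / (2 * 0.2886173938) = -37.6097581263
Term 2 = -0.0640 * 116.6200 * 0.9946829856 * 0.2978875993 = -2.2115161985
Term 3 = 0 (no dividend yield, q = 0)
Theta = -37.6097581263 + (-2.2115161985) + (0.0000000000) = -39.821274


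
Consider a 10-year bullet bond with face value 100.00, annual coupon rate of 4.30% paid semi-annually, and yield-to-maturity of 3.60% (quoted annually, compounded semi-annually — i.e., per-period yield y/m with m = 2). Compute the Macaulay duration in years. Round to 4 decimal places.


Coupon per period c = face * coupon_rate / m = 2.150000
Periods per year m = 2; per-period yield y/m = 0.018000
Number of cashflows N = 20
Cashflows (t years, CF_t, discount factor 1/(1+y/m)^(m*t), PV):
  t = 0.5000: CF_t = 2.150000, DF = 0.982318, PV = 2.111984
  t = 1.0000: CF_t = 2.150000, DF = 0.964949, PV = 2.074641
  t = 1.5000: CF_t = 2.150000, DF = 0.947887, PV = 2.037958
  t = 2.0000: CF_t = 2.150000, DF = 0.931127, PV = 2.001923
  t = 2.5000: CF_t = 2.150000, DF = 0.914663, PV = 1.966525
  t = 3.0000: CF_t = 2.150000, DF = 0.898490, PV = 1.931754
  t = 3.5000: CF_t = 2.150000, DF = 0.882603, PV = 1.897597
  t = 4.0000: CF_t = 2.150000, DF = 0.866997, PV = 1.864044
  t = 4.5000: CF_t = 2.150000, DF = 0.851667, PV = 1.831085
  t = 5.0000: CF_t = 2.150000, DF = 0.836608, PV = 1.798708
  t = 5.5000: CF_t = 2.150000, DF = 0.821816, PV = 1.766904
  t = 6.0000: CF_t = 2.150000, DF = 0.807285, PV = 1.735662
  t = 6.5000: CF_t = 2.150000, DF = 0.793010, PV = 1.704972
  t = 7.0000: CF_t = 2.150000, DF = 0.778989, PV = 1.674826
  t = 7.5000: CF_t = 2.150000, DF = 0.765215, PV = 1.645212
  t = 8.0000: CF_t = 2.150000, DF = 0.751684, PV = 1.616122
  t = 8.5000: CF_t = 2.150000, DF = 0.738393, PV = 1.587546
  t = 9.0000: CF_t = 2.150000, DF = 0.725337, PV = 1.559475
  t = 9.5000: CF_t = 2.150000, DF = 0.712512, PV = 1.531901
  t = 10.0000: CF_t = 102.150000, DF = 0.699914, PV = 71.496175
Price P = sum_t PV_t = 105.835013
Macaulay numerator sum_t t * PV_t:
  t * PV_t at t = 0.5000: 1.055992
  t * PV_t at t = 1.0000: 2.074641
  t * PV_t at t = 1.5000: 3.056936
  t * PV_t at t = 2.0000: 4.003846
  t * PV_t at t = 2.5000: 4.916314
  t * PV_t at t = 3.0000: 5.795262
  t * PV_t at t = 3.5000: 6.641590
  t * PV_t at t = 4.0000: 7.456177
  t * PV_t at t = 4.5000: 8.239882
  t * PV_t at t = 5.0000: 8.993540
  t * PV_t at t = 5.5000: 9.717971
  t * PV_t at t = 6.0000: 10.413971
  t * PV_t at t = 6.5000: 11.082320
  t * PV_t at t = 7.0000: 11.723779
  t * PV_t at t = 7.5000: 12.339088
  t * PV_t at t = 8.0000: 12.928972
  t * PV_t at t = 8.5000: 13.494138
  t * PV_t at t = 9.0000: 14.035276
  t * PV_t at t = 9.5000: 14.553059
  t * PV_t at t = 10.0000: 714.961755
Macaulay duration D = (sum_t t * PV_t) / P = 877.484509 / 105.835013 = 8.291061

Answer: Macaulay duration = 8.2911 years


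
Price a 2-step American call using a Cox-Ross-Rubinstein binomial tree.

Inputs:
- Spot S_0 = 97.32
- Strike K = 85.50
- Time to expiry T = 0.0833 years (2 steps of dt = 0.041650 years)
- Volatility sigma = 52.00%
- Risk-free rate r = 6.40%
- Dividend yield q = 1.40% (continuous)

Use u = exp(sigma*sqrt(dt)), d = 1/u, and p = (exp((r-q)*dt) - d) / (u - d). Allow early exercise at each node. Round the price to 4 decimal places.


Answer: Price = V(0,0) = 13.9646

Derivation:
dt = T/N = 0.041650
u = exp(sigma*sqrt(dt)) = 1.111959; d = 1/u = 0.899314
p = (exp((r-q)*dt) - d) / (u - d) = 0.483298
Discount per step: exp(-r*dt) = 0.997338
Stock lattice S(k, i) with i counting down-moves:
  k=0: S(0,0) = 97.3200
  k=1: S(1,0) = 108.2158; S(1,1) = 87.5212
  k=2: S(2,0) = 120.3316; S(2,1) = 97.3200; S(2,2) = 78.7090
Terminal payoffs V(N, i) = max(S_T - K, 0):
  V(2,0) = 34.831588; V(2,1) = 11.820000; V(2,2) = 0.000000
Backward induction: V(k, i) = exp(-r*dt) * [p * V(k+1, i) + (1-p) * V(k+1, i+1)]; then take max(V_cont, immediate exercise) for American.
  V(1,0) = exp(-r*dt) * [p*34.831588 + (1-p)*11.820000] = 22.880373; exercise = 22.715850; V(1,0) = max -> 22.880373
  V(1,1) = exp(-r*dt) * [p*11.820000 + (1-p)*0.000000] = 5.697370; exercise = 2.021213; V(1,1) = max -> 5.697370
  V(0,0) = exp(-r*dt) * [p*22.880373 + (1-p)*5.697370] = 13.964599; exercise = 11.820000; V(0,0) = max -> 13.964599


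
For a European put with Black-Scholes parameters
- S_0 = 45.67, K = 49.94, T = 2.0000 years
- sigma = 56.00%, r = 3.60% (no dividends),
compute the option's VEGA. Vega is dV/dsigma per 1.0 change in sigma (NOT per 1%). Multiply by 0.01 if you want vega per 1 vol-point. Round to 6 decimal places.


d1 = 0.3740334030; d2 = -0.4179261919
phi(d1) = 0.3719897323; exp(-qT) = 1.0000000000; exp(-rT) = 0.9305308958
Vega = S * exp(-qT) * phi(d1) * sqrt(T) = 45.6700 * 1.0000000000 * 0.3719897323 * 1.4142135624 = 24.025750

Answer: Vega = 24.025750


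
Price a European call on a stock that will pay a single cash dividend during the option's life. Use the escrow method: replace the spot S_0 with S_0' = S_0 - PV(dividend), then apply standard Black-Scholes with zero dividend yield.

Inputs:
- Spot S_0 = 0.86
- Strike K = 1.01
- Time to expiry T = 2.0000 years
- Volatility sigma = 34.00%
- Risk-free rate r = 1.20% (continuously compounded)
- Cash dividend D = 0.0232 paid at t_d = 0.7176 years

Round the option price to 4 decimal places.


Answer: Price = 0.1084

Derivation:
PV(D) = D * exp(-r * t_d) = 0.0232 * 0.99142577 = 0.02300108
S_0' = S_0 - PV(D) = 0.8600 - 0.02300108 = 0.83699892
d1 = (ln(S_0'/K) + (r + sigma^2/2)*T) / (sigma*sqrt(T)) = -0.10041504
d2 = d1 - sigma*sqrt(T) = -0.58124765
exp(-rT) = 0.97628571
N(d1) = 0.46000741; N(d2) = 0.28053678
C = S_0' * N(d1) - K * exp(-rT) * N(d2) = 0.83699892 * 0.46000741 - 1.0100 * 0.97628571 * 0.28053678 = 0.1084


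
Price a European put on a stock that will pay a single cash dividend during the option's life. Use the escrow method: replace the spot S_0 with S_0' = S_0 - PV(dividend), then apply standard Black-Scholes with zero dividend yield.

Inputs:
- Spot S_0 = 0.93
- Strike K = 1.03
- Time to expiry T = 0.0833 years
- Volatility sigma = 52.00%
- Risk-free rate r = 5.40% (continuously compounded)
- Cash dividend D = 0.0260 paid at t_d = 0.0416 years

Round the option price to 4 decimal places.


PV(D) = D * exp(-r * t_d) = 0.0260 * 0.99775612 = 0.02594166
S_0' = S_0 - PV(D) = 0.9300 - 0.02594166 = 0.90405834
d1 = (ln(S_0'/K) + (r + sigma^2/2)*T) / (sigma*sqrt(T)) = -0.76398606
d2 = d1 - sigma*sqrt(T) = -0.91406711
exp(-rT) = 0.99551190
N(-d1) = 0.77756223; N(-d2) = 0.81965921
P = K * exp(-rT) * N(-d2) - S_0' * N(-d1) = 1.0300 * 0.99551190 * 0.81965921 - 0.90405834 * 0.77756223 = 0.1375

Answer: Price = 0.1375


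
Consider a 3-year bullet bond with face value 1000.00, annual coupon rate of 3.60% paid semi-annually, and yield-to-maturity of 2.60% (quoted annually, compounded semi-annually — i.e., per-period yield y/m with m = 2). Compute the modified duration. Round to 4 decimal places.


Coupon per period c = face * coupon_rate / m = 18.000000
Periods per year m = 2; per-period yield y/m = 0.013000
Number of cashflows N = 6
Cashflows (t years, CF_t, discount factor 1/(1+y/m)^(m*t), PV):
  t = 0.5000: CF_t = 18.000000, DF = 0.987167, PV = 17.769003
  t = 1.0000: CF_t = 18.000000, DF = 0.974498, PV = 17.540970
  t = 1.5000: CF_t = 18.000000, DF = 0.961992, PV = 17.315864
  t = 2.0000: CF_t = 18.000000, DF = 0.949647, PV = 17.093647
  t = 2.5000: CF_t = 18.000000, DF = 0.937460, PV = 16.874281
  t = 3.0000: CF_t = 1018.000000, DF = 0.925429, PV = 942.087206
Price P = sum_t PV_t = 1028.680971
First compute Macaulay numerator sum_t t * PV_t:
  t * PV_t at t = 0.5000: 8.884501
  t * PV_t at t = 1.0000: 17.540970
  t * PV_t at t = 1.5000: 25.973796
  t * PV_t at t = 2.0000: 34.187293
  t * PV_t at t = 2.5000: 42.185703
  t * PV_t at t = 3.0000: 2826.261618
Macaulay duration D = 2955.033882 / 1028.680971 = 2.872644
Modified duration = D / (1 + y/m) = 2.872644 / (1 + 0.013000) = 2.835779

Answer: Modified duration = 2.8358


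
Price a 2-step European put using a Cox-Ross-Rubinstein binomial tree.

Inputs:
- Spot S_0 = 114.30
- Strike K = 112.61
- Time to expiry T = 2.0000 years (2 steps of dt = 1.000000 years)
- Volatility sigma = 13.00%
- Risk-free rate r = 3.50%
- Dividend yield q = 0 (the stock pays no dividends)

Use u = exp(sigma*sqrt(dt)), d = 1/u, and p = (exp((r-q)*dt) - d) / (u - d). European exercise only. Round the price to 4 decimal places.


Answer: Price = V(0,0) = 3.5763

Derivation:
dt = T/N = 1.000000
u = exp(sigma*sqrt(dt)) = 1.138828; d = 1/u = 0.878095
p = (exp((r-q)*dt) - d) / (u - d) = 0.604159
Discount per step: exp(-r*dt) = 0.965605
Stock lattice S(k, i) with i counting down-moves:
  k=0: S(0,0) = 114.3000
  k=1: S(1,0) = 130.1681; S(1,1) = 100.3663
  k=2: S(2,0) = 148.2391; S(2,1) = 114.3000; S(2,2) = 88.1312
Terminal payoffs V(N, i) = max(K - S_T, 0):
  V(2,0) = 0.000000; V(2,1) = 0.000000; V(2,2) = 24.478804
Backward induction: V(k, i) = exp(-r*dt) * [p * V(k+1, i) + (1-p) * V(k+1, i+1)].
  V(1,0) = exp(-r*dt) * [p*0.000000 + (1-p)*0.000000] = 0.000000
  V(1,1) = exp(-r*dt) * [p*0.000000 + (1-p)*24.478804] = 9.356430
  V(0,0) = exp(-r*dt) * [p*0.000000 + (1-p)*9.356430] = 3.576269


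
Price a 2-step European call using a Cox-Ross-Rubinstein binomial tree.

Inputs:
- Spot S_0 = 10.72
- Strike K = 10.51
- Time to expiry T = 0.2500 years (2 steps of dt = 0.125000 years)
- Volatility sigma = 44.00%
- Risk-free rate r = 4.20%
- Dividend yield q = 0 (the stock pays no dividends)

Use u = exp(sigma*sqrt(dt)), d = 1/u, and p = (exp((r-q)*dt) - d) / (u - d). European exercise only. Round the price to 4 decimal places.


dt = T/N = 0.125000
u = exp(sigma*sqrt(dt)) = 1.168316; d = 1/u = 0.855933
p = (exp((r-q)*dt) - d) / (u - d) = 0.478038
Discount per step: exp(-r*dt) = 0.994764
Stock lattice S(k, i) with i counting down-moves:
  k=0: S(0,0) = 10.7200
  k=1: S(1,0) = 12.5243; S(1,1) = 9.1756
  k=2: S(2,0) = 14.6324; S(2,1) = 10.7200; S(2,2) = 7.8537
Terminal payoffs V(N, i) = max(S_T - K, 0):
  V(2,0) = 4.122398; V(2,1) = 0.210000; V(2,2) = 0.000000
Backward induction: V(k, i) = exp(-r*dt) * [p * V(k+1, i) + (1-p) * V(k+1, i+1)].
  V(1,0) = exp(-r*dt) * [p*4.122398 + (1-p)*0.210000] = 2.069382
  V(1,1) = exp(-r*dt) * [p*0.210000 + (1-p)*0.000000] = 0.099862
  V(0,0) = exp(-r*dt) * [p*2.069382 + (1-p)*0.099862] = 1.035914

Answer: Price = V(0,0) = 1.0359


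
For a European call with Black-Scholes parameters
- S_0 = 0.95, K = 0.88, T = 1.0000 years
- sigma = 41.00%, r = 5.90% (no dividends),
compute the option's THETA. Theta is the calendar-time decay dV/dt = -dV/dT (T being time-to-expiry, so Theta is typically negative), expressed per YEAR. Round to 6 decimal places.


d1 = 0.5355855540; d2 = 0.1255855540
phi(d1) = 0.3456375916; exp(-qT) = 1.0000000000; exp(-rT) = 0.9427067692
Theta = -S*exp(-qT)*phi(d1)*sigma/(2*sqrt(T)) - r*K*exp(-rT)*N(d2) + q*S*exp(-qT)*N(d1)
N(d1) = 0.7038774925; N(d2) = 0.5499700007; sqrt(T) = 1.0000000000
Term 1 = -0.9500 * 1.0000000000 * 0.3456375916 * 0.4100 / (2 * 1.0000000000) = -0.0673129210
Term 2 = -0.0590 * 0.8800 * 0.9427067692 * 0.5499700007 = -0.0269184662
Term 3 = 0 (no dividend yield, q = 0)
Theta = -0.0673129210 + (-0.0269184662) + (0.0000000000) = -0.094231

Answer: Theta = -0.094231


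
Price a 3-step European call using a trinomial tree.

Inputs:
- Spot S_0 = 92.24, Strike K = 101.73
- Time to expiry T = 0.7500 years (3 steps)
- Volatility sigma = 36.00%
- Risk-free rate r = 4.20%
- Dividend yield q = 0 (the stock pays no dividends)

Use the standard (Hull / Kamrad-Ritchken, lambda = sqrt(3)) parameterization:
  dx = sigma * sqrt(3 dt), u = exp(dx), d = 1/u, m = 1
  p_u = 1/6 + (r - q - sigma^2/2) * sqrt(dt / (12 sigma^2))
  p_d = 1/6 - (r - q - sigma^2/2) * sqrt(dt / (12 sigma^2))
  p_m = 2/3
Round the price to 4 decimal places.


Answer: Price = V(0,0) = 9.1318

Derivation:
dt = T/N = 0.250000; dx = sigma*sqrt(3*dt) = 0.311769
u = exp(dx) = 1.365839; d = 1/u = 0.732151
p_u = 0.157525, p_m = 0.666667, p_d = 0.175808
Discount per step: exp(-r*dt) = 0.989555
Stock lattice S(k, j) with j the centered position index:
  k=0: S(0,+0) = 92.2400
  k=1: S(1,-1) = 67.5336; S(1,+0) = 92.2400; S(1,+1) = 125.9850
  k=2: S(2,-2) = 49.4447; S(2,-1) = 67.5336; S(2,+0) = 92.2400; S(2,+1) = 125.9850; S(2,+2) = 172.0753
  k=3: S(3,-3) = 36.2010; S(3,-2) = 49.4447; S(3,-1) = 67.5336; S(3,+0) = 92.2400; S(3,+1) = 125.9850; S(3,+2) = 172.0753; S(3,+3) = 235.0272
Terminal payoffs V(N, j) = max(S_T - K, 0):
  V(3,-3) = 0.000000; V(3,-2) = 0.000000; V(3,-1) = 0.000000; V(3,+0) = 0.000000; V(3,+1) = 24.255021; V(3,+2) = 70.345299; V(3,+3) = 133.297214
Backward induction: V(k, j) = exp(-r*dt) * [p_u * V(k+1, j+1) + p_m * V(k+1, j) + p_d * V(k+1, j-1)]
  V(2,-2) = exp(-r*dt) * [p_u*0.000000 + p_m*0.000000 + p_d*0.000000] = 0.000000
  V(2,-1) = exp(-r*dt) * [p_u*0.000000 + p_m*0.000000 + p_d*0.000000] = 0.000000
  V(2,+0) = exp(-r*dt) * [p_u*24.255021 + p_m*0.000000 + p_d*0.000000] = 3.780871
  V(2,+1) = exp(-r*dt) * [p_u*70.345299 + p_m*24.255021 + p_d*0.000000] = 26.966537
  V(2,+2) = exp(-r*dt) * [p_u*133.297214 + p_m*70.345299 + p_d*24.255021] = 71.405073
  V(1,-1) = exp(-r*dt) * [p_u*3.780871 + p_m*0.000000 + p_d*0.000000] = 0.589362
  V(1,+0) = exp(-r*dt) * [p_u*26.966537 + p_m*3.780871 + p_d*0.000000] = 6.697795
  V(1,+1) = exp(-r*dt) * [p_u*71.405073 + p_m*26.966537 + p_d*3.780871] = 29.578295
  V(0,+0) = exp(-r*dt) * [p_u*29.578295 + p_m*6.697795 + p_d*0.589362] = 9.131752


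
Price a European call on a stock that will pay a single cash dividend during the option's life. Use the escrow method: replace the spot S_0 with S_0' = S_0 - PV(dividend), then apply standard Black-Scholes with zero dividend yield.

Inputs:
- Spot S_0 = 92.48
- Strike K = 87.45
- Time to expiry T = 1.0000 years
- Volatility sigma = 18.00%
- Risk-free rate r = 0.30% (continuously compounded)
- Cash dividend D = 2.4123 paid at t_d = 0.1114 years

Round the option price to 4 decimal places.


Answer: Price = 7.8991

Derivation:
PV(D) = D * exp(-r * t_d) = 2.4123 * 0.99966586 = 2.41149394
S_0' = S_0 - PV(D) = 92.4800 - 2.41149394 = 90.06850606
d1 = (ln(S_0'/K) + (r + sigma^2/2)*T) / (sigma*sqrt(T)) = 0.27057421
d2 = d1 - sigma*sqrt(T) = 0.09057421
exp(-rT) = 0.99700450
N(d1) = 0.60664073; N(d2) = 0.53608454
C = S_0' * N(d1) - K * exp(-rT) * N(d2) = 90.06850606 * 0.60664073 - 87.4500 * 0.99700450 * 0.53608454 = 7.8991


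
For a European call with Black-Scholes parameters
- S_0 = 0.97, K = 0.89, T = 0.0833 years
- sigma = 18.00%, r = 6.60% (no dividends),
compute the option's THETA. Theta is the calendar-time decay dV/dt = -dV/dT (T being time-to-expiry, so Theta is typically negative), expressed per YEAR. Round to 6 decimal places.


d1 = 1.7886399621; d2 = 1.7366888312
phi(d1) = 0.0805759557; exp(-qT) = 1.0000000000; exp(-rT) = 0.9945172852
Theta = -S*exp(-qT)*phi(d1)*sigma/(2*sqrt(T)) - r*K*exp(-rT)*N(d2) + q*S*exp(-qT)*N(d1)
N(d1) = 0.9631635912; N(d2) = 0.9587789449; sqrt(T) = 0.2886173938
Term 1 = -0.9700 * 1.0000000000 * 0.0805759557 * 0.1800 / (2 * 0.2886173938) = -0.0243723389
Term 2 = -0.0660 * 0.8900 * 0.9945172852 * 0.9587789449 = -0.0560098960
Term 3 = 0 (no dividend yield, q = 0)
Theta = -0.0243723389 + (-0.0560098960) + (0.0000000000) = -0.080382

Answer: Theta = -0.080382


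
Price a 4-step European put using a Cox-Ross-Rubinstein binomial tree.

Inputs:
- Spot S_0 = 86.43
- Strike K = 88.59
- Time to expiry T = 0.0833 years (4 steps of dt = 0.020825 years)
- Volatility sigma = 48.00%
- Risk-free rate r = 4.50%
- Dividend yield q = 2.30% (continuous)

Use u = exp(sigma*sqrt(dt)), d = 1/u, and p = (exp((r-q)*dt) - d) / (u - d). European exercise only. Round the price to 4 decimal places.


dt = T/N = 0.020825
u = exp(sigma*sqrt(dt)) = 1.071724; d = 1/u = 0.933076
p = (exp((r-q)*dt) - d) / (u - d) = 0.485995
Discount per step: exp(-r*dt) = 0.999063
Stock lattice S(k, i) with i counting down-moves:
  k=0: S(0,0) = 86.4300
  k=1: S(1,0) = 92.6291; S(1,1) = 80.6458
  k=2: S(2,0) = 99.2728; S(2,1) = 86.4300; S(2,2) = 75.2487
  k=3: S(3,0) = 106.3930; S(3,1) = 92.6291; S(3,2) = 80.6458; S(3,3) = 70.2128
  k=4: S(4,0) = 114.0238; S(4,1) = 99.2728; S(4,2) = 86.4300; S(4,3) = 75.2487; S(4,4) = 65.5139
Terminal payoffs V(N, i) = max(K - S_T, 0):
  V(4,0) = 0.000000; V(4,1) = 0.000000; V(4,2) = 2.160000; V(4,3) = 13.341310; V(4,4) = 23.076113
Backward induction: V(k, i) = exp(-r*dt) * [p * V(k+1, i) + (1-p) * V(k+1, i+1)].
  V(3,0) = exp(-r*dt) * [p*0.000000 + (1-p)*0.000000] = 0.000000
  V(3,1) = exp(-r*dt) * [p*0.000000 + (1-p)*2.160000] = 1.109211
  V(3,2) = exp(-r*dt) * [p*2.160000 + (1-p)*13.341310] = 7.899842
  V(3,3) = exp(-r*dt) * [p*13.341310 + (1-p)*23.076113] = 18.327863
  V(2,0) = exp(-r*dt) * [p*0.000000 + (1-p)*1.109211] = 0.569606
  V(2,1) = exp(-r*dt) * [p*1.109211 + (1-p)*7.899842] = 4.595320
  V(2,2) = exp(-r*dt) * [p*7.899842 + (1-p)*18.327863] = 13.247476
  V(1,0) = exp(-r*dt) * [p*0.569606 + (1-p)*4.595320] = 2.636371
  V(1,1) = exp(-r*dt) * [p*4.595320 + (1-p)*13.247476] = 9.034101
  V(0,0) = exp(-r*dt) * [p*2.636371 + (1-p)*9.034101] = 5.919286

Answer: Price = V(0,0) = 5.9193


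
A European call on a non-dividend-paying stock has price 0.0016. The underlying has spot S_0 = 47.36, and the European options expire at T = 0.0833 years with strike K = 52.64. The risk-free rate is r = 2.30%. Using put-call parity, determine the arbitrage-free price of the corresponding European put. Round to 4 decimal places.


Put-call parity: C - P = S_0 * exp(-qT) - K * exp(-rT).
S_0 * exp(-qT) = 47.3600 * 1.00000000 = 47.36000000
K * exp(-rT) = 52.6400 * 0.99808593 = 52.53924357
P = C - S*exp(-qT) + K*exp(-rT)
P = 0.0016 - 47.36000000 + 52.53924357 = 5.1808

Answer: Put price = 5.1808


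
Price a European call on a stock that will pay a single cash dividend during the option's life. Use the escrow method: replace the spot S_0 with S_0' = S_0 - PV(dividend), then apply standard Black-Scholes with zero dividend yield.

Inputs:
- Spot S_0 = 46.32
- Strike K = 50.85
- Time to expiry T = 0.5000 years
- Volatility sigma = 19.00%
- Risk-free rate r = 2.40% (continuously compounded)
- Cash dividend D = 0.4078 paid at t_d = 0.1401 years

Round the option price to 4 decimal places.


Answer: Price = 0.9672

Derivation:
PV(D) = D * exp(-r * t_d) = 0.4078 * 0.99664325 = 0.40643112
S_0' = S_0 - PV(D) = 46.3200 - 0.40643112 = 45.91356888
d1 = (ln(S_0'/K) + (r + sigma^2/2)*T) / (sigma*sqrt(T)) = -0.60360444
d2 = d1 - sigma*sqrt(T) = -0.73795473
exp(-rT) = 0.98807171
N(d1) = 0.27305333; N(d2) = 0.23027098
C = S_0' * N(d1) - K * exp(-rT) * N(d2) = 45.91356888 * 0.27305333 - 50.8500 * 0.98807171 * 0.23027098 = 0.9672


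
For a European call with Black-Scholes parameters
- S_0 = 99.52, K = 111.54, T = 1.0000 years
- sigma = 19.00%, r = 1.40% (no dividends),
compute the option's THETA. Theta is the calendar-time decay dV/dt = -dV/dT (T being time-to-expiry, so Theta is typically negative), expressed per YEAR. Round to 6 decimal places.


Answer: Theta = -3.847930

Derivation:
d1 = -0.4314454841; d2 = -0.6214454841
phi(d1) = 0.3634872217; exp(-qT) = 1.0000000000; exp(-rT) = 0.9860975443
Theta = -S*exp(-qT)*phi(d1)*sigma/(2*sqrt(T)) - r*K*exp(-rT)*N(d2) + q*S*exp(-qT)*N(d1)
N(d1) = 0.3330722419; N(d2) = 0.2671532766; sqrt(T) = 1.0000000000
Term 1 = -99.5200 * 1.0000000000 * 0.3634872217 * 0.1900 / (2 * 1.0000000000) = -3.4365535888
Term 2 = -0.0140 * 111.5400 * 0.9860975443 * 0.2671532766 = -0.4113761015
Term 3 = 0 (no dividend yield, q = 0)
Theta = -3.4365535888 + (-0.4113761015) + (0.0000000000) = -3.847930
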